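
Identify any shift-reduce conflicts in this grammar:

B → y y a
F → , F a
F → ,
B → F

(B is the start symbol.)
Yes — I1: [F → , .] vs [F → . ,]

Augment with B' → B and build the canonical LR(0) collection (I0 = CLOSURE({[B' → . B]}), then GOTO on every symbol after a dot until no new states appear). It has 9 states:
  I0: { [B → . F], [B → . y y a], [B' → . B], [F → . , F a], [F → . ,] }  — shift
  I1: { [F → , . F a], [F → , .], [F → . , F a], [F → . ,] }  — shift, reduce
  I2: { [B' → B .] }  — accept
  I3: { [B → F .] }  — reduce
  I4: { [B → y . y a] }  — shift
  I5: { [B → y y . a] }  — shift
  I6: { [B → y y a .] }  — reduce
  I7: { [F → , F . a] }  — shift
  I8: { [F → , F a .] }  — reduce

I1 contains reduce item [F → , .] and shift items [F → . ,], [F → . , F a] — shift-reduce conflict.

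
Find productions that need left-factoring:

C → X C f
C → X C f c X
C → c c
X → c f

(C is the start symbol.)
Left-factoring is needed when two productions for the same non-terminal
share a common prefix on the right-hand side.

Productions for C:
  C → X C f
  C → X C f c X
  C → c c

Found common prefix 'X C f' in productions for C

Answer: Yes, C has productions with common prefix 'X C f'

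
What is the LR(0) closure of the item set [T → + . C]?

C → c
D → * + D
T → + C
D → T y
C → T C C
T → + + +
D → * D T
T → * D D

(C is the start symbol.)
{ [C → . T C C], [C → . c], [T → + . C], [T → . * D D], [T → . + + +], [T → . + C] }

To compute CLOSURE, for each item [A → α.Bβ] where B is a non-terminal, add [B → .γ] for all productions B → γ; repeat for the newly added items until nothing changes.

Start with: [T → + . C]
  [T → + . C] has the dot before C: add [C → . c], [C → . T C C]
  [C → . T C C] has the dot before T: add [T → . + C], [T → . + + +], [T → . * D D]
No further items can be added.

CLOSURE = { [C → . T C C], [C → . c], [T → + . C], [T → . * D D], [T → . + + +], [T → . + C] }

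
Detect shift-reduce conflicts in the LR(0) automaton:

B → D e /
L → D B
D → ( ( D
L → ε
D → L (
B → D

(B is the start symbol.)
Yes — I0: [L → .] vs [D → . ( ( D]; I3: [B → D .] vs [B → D . e /]; I9: [L → .] vs [D → . ( ( D]; I10: [D → ( ( D .] vs [D → . ( ( D]

A shift-reduce conflict occurs when an LR(0) state has both:
  - a complete (reduce) item [A → α .] (dot at the end), and
  - a shift item [B → β . c γ] (dot before a terminal).

Augment with B' → B and build the canonical LR(0) collection (I0 = CLOSURE({[B' → . B]}), then GOTO on every symbol after a dot until no new states appear). It has 11 states:
  I0: { [B → . D e /], [B → . D], [B' → . B], [D → . ( ( D], [D → . L (], [L → . D B], [L → .] }  — shift, reduce
  I1: { [D → ( . ( D] }  — shift
  I2: { [B' → B .] }  — accept
  I3: { [B → . D e /], [B → . D], [B → D . e /], [B → D .], [D → . ( ( D], [D → . L (], [L → . D B], [L → .], [L → D . B] }  — shift, 2 reduces
  I4: { [D → L . (] }  — shift
  I5: { [D → L ( .] }  — reduce
  I6: { [L → D B .] }  — reduce
  I7: { [B → D e . /] }  — shift
  I8: { [B → D e / .] }  — reduce
  I9: { [D → ( ( . D], [D → . ( ( D], [D → . L (], [L → . D B], [L → .] }  — shift, reduce
  I10: { [B → . D e /], [B → . D], [D → ( ( D .], [D → . ( ( D], [D → . L (], [L → . D B], [L → .], [L → D . B] }  — shift, 2 reduces

I0 contains reduce item [L → .] and shift item [D → . ( ( D] — shift-reduce conflict.
I3 contains reduce items [B → D .], [L → .] and shift items [B → D . e /], [D → . ( ( D] — shift-reduce conflict.
I9 contains reduce item [L → .] and shift item [D → . ( ( D] — shift-reduce conflict.
I10 contains reduce items [D → ( ( D .], [L → .] and shift item [D → . ( ( D] — shift-reduce conflict.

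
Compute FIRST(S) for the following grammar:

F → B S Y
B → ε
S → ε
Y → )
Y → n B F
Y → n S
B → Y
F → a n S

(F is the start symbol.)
To compute FIRST(S), examine every production with S on the left-hand side, reading each right-hand side left to right until a non-nullable symbol is reached.

From S → ε:
  - ε-production, so ε ∈ FIRST(S)

Collecting: FIRST(S) = { ε }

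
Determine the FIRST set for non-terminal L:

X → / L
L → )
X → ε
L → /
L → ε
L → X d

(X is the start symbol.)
To compute FIRST(L), examine every production with L on the left-hand side, reading each right-hand side left to right until a non-nullable symbol is reached.

FIRST sets of the other non-terminals involved (by the same procedure, iterated to a fixed point):
  FIRST(X) = { '/', ε }

From L → ):
  - ')' is a terminal: add ')' and stop
From L → /:
  - '/' is a terminal: add '/' and stop
From L → ε:
  - ε-production, so ε ∈ FIRST(L)
From L → X d:
  - X is a non-terminal: add FIRST(X) \ {ε} = { '/' }
    X is nullable, so continue to the next symbol
  - d is a terminal: add 'd' and stop

Collecting: FIRST(L) = { ')', '/', 'd', ε }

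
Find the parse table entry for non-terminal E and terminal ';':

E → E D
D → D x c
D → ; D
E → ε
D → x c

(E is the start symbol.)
To find M[E, ';'], we find productions for E where ';' is in the predict set (PREDICT(N → α) = (FIRST(α) \ {ε}) ∪ (FOLLOW(N) if α ⇒* ε)).

Relevant sets:
  FIRST(E) = { ';', 'x', ε }
  FIRST(D) = { ';', 'x' }
  FOLLOW(E) = { $, ';', 'x' }

E → E D: PREDICT = { ';', 'x' }
  ';' is in predict set, so this production goes in M[E, ';']
E → ε: PREDICT = { $, ';', 'x' }
  ';' is in predict set, so this production goes in M[E, ';']

M[E, ';'] = E → E D, E → ε  (a multiply-defined cell — the grammar is not LL(1))

Answer: E → E D, E → ε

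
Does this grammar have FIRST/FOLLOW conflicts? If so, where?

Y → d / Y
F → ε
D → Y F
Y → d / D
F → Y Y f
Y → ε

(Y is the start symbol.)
Yes. Y → d '/' Y with FOLLOW(Y) on { 'd' }; Y → d '/' D with FOLLOW(Y) on { 'd' }; F → Y Y f with FOLLOW(F) on { 'd', 'f' }

Nullable non-terminals: D, F, Y.
FIRST sets used below: FIRST(Y) = { 'd', ε }
D has a nullable alternative but only one production, so nothing to check.

F: nullable alternative(s) F → ε; FOLLOW(F) = { $, 'd', 'f' }
  F → ε: FIRST \ {ε} = { } — this is the only nullable alternative, skip
  F → Y Y f: FIRST \ {ε} = { 'd', 'f' } — overlaps FOLLOW(F) on { 'd', 'f' }: CONFLICT

Y: nullable alternative(s) Y → ε; FOLLOW(Y) = { $, 'd', 'f' }
  Y → d / Y: FIRST \ {ε} = { 'd' } — overlaps FOLLOW(Y) on { 'd' }: CONFLICT
  Y → d / D: FIRST \ {ε} = { 'd' } — overlaps FOLLOW(Y) on { 'd' }: CONFLICT
  Y → ε: FIRST \ {ε} = { } — this is the only nullable alternative, skip

So the grammar has 3 FIRST/FOLLOW conflicts (marked CONFLICT above).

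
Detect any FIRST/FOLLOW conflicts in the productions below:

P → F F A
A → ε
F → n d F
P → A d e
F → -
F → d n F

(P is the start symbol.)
A FIRST/FOLLOW conflict occurs when a non-terminal N has a nullable alternative N → β (β ⇒* ε) and another alternative N → α with FIRST(α) ∩ FOLLOW(N) ≠ ∅: on such a lookahead the parser cannot decide between expanding α and letting N vanish via β.

Nullable non-terminals: A.
A has a nullable alternative but only one production, so nothing to check.

F, P have no nullable alternative, so no FIRST/FOLLOW check is needed there.

No FIRST/FOLLOW conflicts found.

Answer: No FIRST/FOLLOW conflicts.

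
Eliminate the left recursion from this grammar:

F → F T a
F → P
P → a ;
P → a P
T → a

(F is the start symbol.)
F is directly left-recursive. The standard transformation for
  A → A α₁ | ... | A α_m | β₁ | ... | β_n
is
  A  → β₁ A' | ... | β_n A'
  A' → α₁ A' | ... | α_m A' | ε

F → P becomes F → P F'
F → F T a becomes F' → T a F'
Add F' → ε

Productions for other non-terminals are unchanged:
  P → a ;
  P → a P
  T → a

Resulting grammar:
F → P F'
F' → T a F'
F' → ε
P → a ;
P → a P
T → a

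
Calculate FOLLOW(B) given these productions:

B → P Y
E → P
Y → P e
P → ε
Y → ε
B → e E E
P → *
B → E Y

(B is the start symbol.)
{ $ }

B is the start symbol, so $ ∈ FOLLOW(B).
B does not occur on any right-hand side.

Taking the union: FOLLOW(B) = { $ }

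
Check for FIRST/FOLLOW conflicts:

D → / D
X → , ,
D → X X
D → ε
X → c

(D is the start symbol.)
Nullable non-terminals: D.
FIRST sets used below: FIRST(X) = { ',', 'c' }

D: nullable alternative(s) D → ε; FOLLOW(D) = { $ }
  D → / D: FIRST \ {ε} = { '/' } — disjoint from FOLLOW(D)
  D → X X: FIRST \ {ε} = { ',', 'c' } — disjoint from FOLLOW(D)
  D → ε: FIRST \ {ε} = { } — this is the only nullable alternative, skip

X has no nullable alternative, so no FIRST/FOLLOW check is needed there.

No FIRST/FOLLOW conflicts found.

Answer: No FIRST/FOLLOW conflicts.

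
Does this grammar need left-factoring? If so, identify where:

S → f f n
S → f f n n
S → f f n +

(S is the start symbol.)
Yes, S has productions with common prefix 'f f n'

Left-factoring is needed when two productions for the same non-terminal
share a common prefix on the right-hand side.

Productions for S:
  S → f f n
  S → f f n n
  S → f f n +

Found common prefix 'f f n' in productions for S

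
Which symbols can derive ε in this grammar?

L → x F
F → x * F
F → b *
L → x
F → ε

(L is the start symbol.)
A non-terminal is nullable if it can derive ε (the empty string): either it has an ε-production, or it has a production whose right-hand side consists entirely of nullable non-terminals.

ε-productions: F → ε
So F is immediately nullable.
No further non-terminal can be added: every production for the remaining non-terminals contains a terminal or a non-nullable non-terminal.
Nullable = { 'F' }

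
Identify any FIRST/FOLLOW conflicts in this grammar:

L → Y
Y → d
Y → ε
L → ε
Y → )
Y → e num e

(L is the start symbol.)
A FIRST/FOLLOW conflict occurs when a non-terminal N has a nullable alternative N → β (β ⇒* ε) and another alternative N → α with FIRST(α) ∩ FOLLOW(N) ≠ ∅: on such a lookahead the parser cannot decide between expanding α and letting N vanish via β.

Nullable non-terminals: L, Y.
FIRST sets used below: FIRST(Y) = { ')', 'd', 'e', ε }

L: nullable alternative(s) L → Y, L → ε; FOLLOW(L) = { $ }
  L → Y: FIRST \ {ε} = { ')', 'd', 'e' } — disjoint from FOLLOW(L)
  L → ε: FIRST \ {ε} = { } — disjoint from FOLLOW(L)

Y: nullable alternative(s) Y → ε; FOLLOW(Y) = { $ }
  Y → d: FIRST \ {ε} = { 'd' } — disjoint from FOLLOW(Y)
  Y → ε: FIRST \ {ε} = { } — this is the only nullable alternative, skip
  Y → ): FIRST \ {ε} = { ')' } — disjoint from FOLLOW(Y)
  Y → e num e: FIRST \ {ε} = { 'e' } — disjoint from FOLLOW(Y)

No FIRST/FOLLOW conflicts found.

Answer: No FIRST/FOLLOW conflicts.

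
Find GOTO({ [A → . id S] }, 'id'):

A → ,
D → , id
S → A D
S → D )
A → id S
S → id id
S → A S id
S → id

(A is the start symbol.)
GOTO(I, 'id') = CLOSURE({ [A → αX.β] : [A → α.Xβ] ∈ I, X = 'id' })

Items with dot before 'id', with the dot advanced:
  [A → . id S] → [A → id . S]
Closure of the advanced items:
  [A → id . S] has the dot before S: add [S → . A D], [S → . D )], [S → . id id], [S → . A S id], [S → . id]
  [S → . A D] has the dot before A: add [A → . ,], [A → . id S]
  [S → . D )] has the dot before D: add [D → . , id]

GOTO = { [A → . ,], [A → . id S], [A → id . S], [D → . , id], [S → . A D], [S → . A S id], [S → . D )], [S → . id id], [S → . id] }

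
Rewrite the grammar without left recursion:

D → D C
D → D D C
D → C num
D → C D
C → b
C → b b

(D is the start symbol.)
D → C num D'
D → C D D'
D' → C D'
D' → D C D'
D' → ε
C → b
C → b b

D is directly left-recursive. The standard transformation for
  A → A α₁ | ... | A α_m | β₁ | ... | β_n
is
  A  → β₁ A' | ... | β_n A'
  A' → α₁ A' | ... | α_m A' | ε

D → C num becomes D → C num D'
D → C D becomes D → C D D'
D → D C becomes D' → C D'
D → D D C becomes D' → D C D'
Add D' → ε

Productions for other non-terminals are unchanged:
  C → b
  C → b b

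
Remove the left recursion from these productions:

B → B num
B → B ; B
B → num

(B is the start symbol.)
B → num B'
B' → num B'
B' → ; B B'
B' → ε

B is directly left-recursive. The standard transformation for
  A → A α₁ | ... | A α_m | β₁ | ... | β_n
is
  A  → β₁ A' | ... | β_n A'
  A' → α₁ A' | ... | α_m A' | ε

B → num becomes B → num B'
B → B num becomes B' → num B'
B → B ; B becomes B' → ; B B'
Add B' → ε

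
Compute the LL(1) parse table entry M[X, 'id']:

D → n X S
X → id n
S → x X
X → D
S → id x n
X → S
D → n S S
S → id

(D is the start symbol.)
To find M[X, 'id'], we find productions for X where 'id' is in the predict set (PREDICT(N → α) = (FIRST(α) \ {ε}) ∪ (FOLLOW(N) if α ⇒* ε)).

Relevant sets:
  FIRST(D) = { 'n' }
  FIRST(S) = { 'id', 'x' }

X → id n: PREDICT = { 'id' }
  'id' is in predict set, so this production goes in M[X, 'id']
X → D: PREDICT = { 'n' }
X → S: PREDICT = { 'id', 'x' }
  'id' is in predict set, so this production goes in M[X, 'id']

M[X, 'id'] = X → id n, X → S  (a multiply-defined cell — the grammar is not LL(1))

Answer: X → id n, X → S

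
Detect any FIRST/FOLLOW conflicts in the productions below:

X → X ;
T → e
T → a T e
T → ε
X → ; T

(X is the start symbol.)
A FIRST/FOLLOW conflict occurs when a non-terminal N has a nullable alternative N → β (β ⇒* ε) and another alternative N → α with FIRST(α) ∩ FOLLOW(N) ≠ ∅: on such a lookahead the parser cannot decide between expanding α and letting N vanish via β.

Nullable non-terminals: T.

T: nullable alternative(s) T → ε; FOLLOW(T) = { $, ';', 'e' }
  T → e: FIRST \ {ε} = { 'e' } — overlaps FOLLOW(T) on { 'e' }: CONFLICT
  T → a T e: FIRST \ {ε} = { 'a' } — disjoint from FOLLOW(T)
  T → ε: FIRST \ {ε} = { } — this is the only nullable alternative, skip

X has no nullable alternative, so no FIRST/FOLLOW check is needed there.

So the grammar has 1 FIRST/FOLLOW conflict (marked CONFLICT above).

Answer: Yes. T → e with FOLLOW(T) on { 'e' }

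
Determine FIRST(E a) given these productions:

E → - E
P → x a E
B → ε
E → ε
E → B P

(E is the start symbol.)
{ '-', 'a', 'x' }

FIRST sets of the non-terminals involved (from the grammar, by fixed-point iteration):
  FIRST(E) = { '-', 'x', ε }

To compute FIRST(E a), process the symbols left to right:
Symbol E is a non-terminal. Add FIRST(E) \ {ε} = { '-', 'x' }
E is nullable (ε ∈ FIRST(E)), continue to the next symbol.
Symbol a is a terminal. Add 'a' and stop.
FIRST(E a) = { '-', 'a', 'x' }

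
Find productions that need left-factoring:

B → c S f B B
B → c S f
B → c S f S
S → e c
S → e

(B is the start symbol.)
Left-factoring is needed when two productions for the same non-terminal
share a common prefix on the right-hand side.

Productions for B:
  B → c S f B B
  B → c S f
  B → c S f S
Productions for S:
  S → e c
  S → e

Found common prefix 'c S f' in productions for B
Found common prefix 'e' in productions for S

Answer: Yes, B has productions with common prefix 'c S f'; S has productions with common prefix 'e'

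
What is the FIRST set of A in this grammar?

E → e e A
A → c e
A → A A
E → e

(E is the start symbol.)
{ 'c' }

From A → c e:
  - c is a terminal: add 'c' and stop
From A → A A:
  - A is the symbol being defined: contributes nothing new
    A is not nullable, so stop

Collecting: FIRST(A) = { 'c' }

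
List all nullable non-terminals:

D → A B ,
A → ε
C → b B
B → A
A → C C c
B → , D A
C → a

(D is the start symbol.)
A non-terminal is nullable if it can derive ε (the empty string): either it has an ε-production, or it has a production whose right-hand side consists entirely of nullable non-terminals.

ε-productions: A → ε
So A is immediately nullable.
B → A: every symbol on the right is nullable, so B is nullable too.
No further non-terminal can be added: every production for the remaining non-terminals contains a terminal or a non-nullable non-terminal.
Nullable = { 'A', 'B' }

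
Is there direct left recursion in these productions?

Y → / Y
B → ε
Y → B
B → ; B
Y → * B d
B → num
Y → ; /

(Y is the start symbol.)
No direct left recursion

Direct left recursion occurs when N → N α for some non-terminal N (the right-hand side begins with the left-hand side itself).

Y → / Y: starts with '/'
B → ε: starts with ε
Y → B: starts with B
B → ; B: starts with ';'
Y → * B d: starts with '*'
B → num: starts with num
Y → ; /: starts with ';'

No direct left recursion found.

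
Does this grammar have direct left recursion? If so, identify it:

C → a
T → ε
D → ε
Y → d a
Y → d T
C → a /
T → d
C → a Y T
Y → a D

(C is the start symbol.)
No direct left recursion

Direct left recursion occurs when N → N α for some non-terminal N (the right-hand side begins with the left-hand side itself).

C → a: starts with a
T → ε: starts with ε
D → ε: starts with ε
Y → d a: starts with d
Y → d T: starts with d
C → a /: starts with a
T → d: starts with d
C → a Y T: starts with a
Y → a D: starts with a

No direct left recursion found.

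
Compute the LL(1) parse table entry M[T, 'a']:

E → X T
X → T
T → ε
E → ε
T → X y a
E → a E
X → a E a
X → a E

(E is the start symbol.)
To find M[T, 'a'], we find productions for T where 'a' is in the predict set (PREDICT(N → α) = (FIRST(α) \ {ε}) ∪ (FOLLOW(N) if α ⇒* ε)).

Relevant sets:
  FIRST(X) = { 'a', 'y', ε }
  FOLLOW(T) = { $, 'a', 'y' }

T → ε: PREDICT = { $, 'a', 'y' }
  'a' is in predict set, so this production goes in M[T, 'a']
T → X y a: PREDICT = { 'a', 'y' }
  'a' is in predict set, so this production goes in M[T, 'a']

M[T, 'a'] = T → ε, T → X y a  (a multiply-defined cell — the grammar is not LL(1))

Answer: T → ε, T → X y a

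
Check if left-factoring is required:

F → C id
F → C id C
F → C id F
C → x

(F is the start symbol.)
Left-factoring is needed when two productions for the same non-terminal
share a common prefix on the right-hand side.

Productions for F:
  F → C id
  F → C id C
  F → C id F

Found common prefix 'C id' in productions for F

Answer: Yes, F has productions with common prefix 'C id'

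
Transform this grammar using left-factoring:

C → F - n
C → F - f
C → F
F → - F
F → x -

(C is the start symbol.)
Left-factoring transforms A → αβ₁ | αβ₂ into A → αA' and A' → β₁ | β₂
(α is the longest common prefix among the alternatives). Repeat until
no nonterminal has two alternatives with a common prefix.

Round 1: C has alternatives sharing prefix 'F'. Introduce C': C → F C'
  Add: C' → - n
  Add: C' → - f
  Add: C' → ε

Round 2: C' has alternatives sharing prefix '-'. Introduce C'': C' → - C''
  Add: C'' → n
  Add: C'' → f

No remaining common prefixes — done.

Resulting grammar:
C → F C'
C' → - C''
C'' → n
C'' → f
C' → ε
F → - F
F → x -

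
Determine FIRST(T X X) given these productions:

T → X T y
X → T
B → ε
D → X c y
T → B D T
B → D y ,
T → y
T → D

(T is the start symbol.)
{ 'y' }

FIRST sets of the non-terminals involved (from the grammar, by fixed-point iteration):
  FIRST(T) = { 'y' }

To compute FIRST(T X X), process the symbols left to right:
Symbol T is a non-terminal. Add FIRST(T) \ {ε} = { 'y' }
T is not nullable (ε ∉ FIRST(T)), so stop here.
FIRST(T X X) = { 'y' }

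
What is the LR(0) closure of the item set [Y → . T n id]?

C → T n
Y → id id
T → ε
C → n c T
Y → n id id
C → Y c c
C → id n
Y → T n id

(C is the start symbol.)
{ [T → .], [Y → . T n id] }

Start with: [Y → . T n id]
  [Y → . T n id] has the dot before T: add [T → .]
No further items can be added.

CLOSURE = { [T → .], [Y → . T n id] }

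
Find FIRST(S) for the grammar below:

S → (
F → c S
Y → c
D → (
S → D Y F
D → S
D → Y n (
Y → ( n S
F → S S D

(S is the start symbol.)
{ '(', 'c' }

To compute FIRST(S), examine every production with S on the left-hand side, reading each right-hand side left to right until a non-nullable symbol is reached.

FIRST sets of the other non-terminals involved (by the same procedure, iterated to a fixed point):
  FIRST(D) = { '(', 'c' }

From S → (:
  - '(' is a terminal: add '(' and stop
From S → D Y F:
  - D is a non-terminal: add FIRST(D) \ {ε} = { '(', 'c' }
    D is not nullable, so stop

Collecting: FIRST(S) = { '(', 'c' }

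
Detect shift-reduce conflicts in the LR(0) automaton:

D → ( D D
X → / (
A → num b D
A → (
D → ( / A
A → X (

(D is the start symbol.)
A shift-reduce conflict occurs when an LR(0) state has both:
  - a complete (reduce) item [A → α .] (dot at the end), and
  - a shift item [B → β . c γ] (dot before a terminal).

Augment with D' → D and build the canonical LR(0) collection (I0 = CLOSURE({[D' → . D]}), then GOTO on every symbol after a dot until no new states appear). It has 15 states:
  I0: { [D → . ( / A], [D → . ( D D], [D' → . D] }  — shift
  I1: { [D → ( . / A], [D → ( . D D], [D → . ( / A], [D → . ( D D] }  — shift
  I2: { [D' → D .] }  — accept
  I3: { [A → . (], [A → . X (], [A → . num b D], [D → ( / . A], [X → . / (] }  — shift
  I4: { [D → ( D . D], [D → . ( / A], [D → . ( D D] }  — shift
  I5: { [D → ( D D .] }  — reduce
  I6: { [A → ( .] }  — reduce
  I7: { [X → / . (] }  — shift
  I8: { [D → ( / A .] }  — reduce
  I9: { [A → X . (] }  — shift
  I10: { [A → num . b D] }  — shift
  I11: { [A → num b . D], [D → . ( / A], [D → . ( D D] }  — shift
  I12: { [A → num b D .] }  — reduce
  I13: { [A → X ( .] }  — reduce
  I14: { [X → / ( .] }  — reduce

No state contains both a complete item and a shift item.

Answer: No shift-reduce conflicts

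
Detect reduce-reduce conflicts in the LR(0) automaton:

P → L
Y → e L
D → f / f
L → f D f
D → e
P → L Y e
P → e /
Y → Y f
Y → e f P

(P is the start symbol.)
A reduce-reduce conflict occurs when an LR(0) state has two complete items [A → α .] and [B → β .] — both call for a reduction, and with no lookahead the parser cannot choose between them.

Augment with P' → P and build the canonical LR(0) collection (I0 = CLOSURE({[P' → . P]}), then GOTO on every symbol after a dot until no new states appear). It has 21 states:
  I0: { [L → . f D f], [P → . L Y e], [P → . L], [P → . e /], [P' → . P] }  — shift
  I1: { [P → L . Y e], [P → L .], [Y → . Y f], [Y → . e L], [Y → . e f P] }  — shift, reduce
  I2: { [P' → P .] }  — accept
  I3: { [P → e . /] }  — shift
  I4: { [D → . e], [D → . f / f], [L → f . D f] }  — shift
  I5: { [L → f D . f] }  — shift
  I6: { [D → e .] }  — reduce
  I7: { [D → f . / f] }  — shift
  I8: { [D → f / . f] }  — shift
  I9: { [D → f / f .] }  — reduce
  I10: { [L → f D f .] }  — reduce
  I11: { [P → e / .] }  — reduce
  I12: { [P → L Y . e], [Y → Y . f] }  — shift
  I13: { [L → . f D f], [Y → e . L], [Y → e . f P] }  — shift
  I14: { [Y → e L .] }  — reduce
  I15: { [D → . e], [D → . f / f], [L → . f D f], [L → f . D f], [P → . L Y e], [P → . L], [P → . e /], [Y → e f . P] }  — shift
  I16: { [Y → e f P .] }  — reduce
  I17: { [D → e .], [P → e . /] }  — shift, reduce
  I18: { [D → . e], [D → . f / f], [D → f . / f], [L → f . D f] }  — shift
  I19: { [P → L Y e .] }  — reduce
  I20: { [Y → Y f .] }  — reduce

No state contains more than one complete item.

Answer: No reduce-reduce conflicts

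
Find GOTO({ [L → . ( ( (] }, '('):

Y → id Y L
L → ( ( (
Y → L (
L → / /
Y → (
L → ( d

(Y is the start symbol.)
GOTO(I, '(') = CLOSURE({ [A → αX.β] : [A → α.Xβ] ∈ I, X = '(' })

Items with dot before '(', with the dot advanced:
  [L → . ( ( (] → [L → ( . ( (]
Closure adds nothing (no advanced item has the dot before a non-terminal).

GOTO = { [L → ( . ( (] }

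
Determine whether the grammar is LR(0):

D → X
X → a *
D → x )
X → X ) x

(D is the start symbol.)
No. Shift-reduce conflict between [D → X .] and [X → X . ) x]

Augment with D' → D and build the canonical LR(0) collection (I0 = CLOSURE({[D' → . D]}), then GOTO on every symbol after a dot until no new states appear). It has 9 states:
  I0: { [D → . X], [D → . x )], [D' → . D], [X → . X ) x], [X → . a *] }  — shift
  I1: { [D' → D .] }  — accept
  I2: { [D → X .], [X → X . ) x] }  — shift, reduce
  I3: { [X → a . *] }  — shift
  I4: { [D → x . )] }  — shift
  I5: { [D → x ) .] }  — reduce
  I6: { [X → a * .] }  — reduce
  I7: { [X → X ) . x] }  — shift
  I8: { [X → X ) x .] }  — reduce

Conflict in state I2:
  Shift-reduce conflict between [D → X .] and [X → X . ) x]
So the grammar is NOT LR(0).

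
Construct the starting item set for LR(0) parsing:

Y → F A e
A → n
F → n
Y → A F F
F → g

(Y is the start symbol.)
First, augment the grammar with Y' → Y
I₀ = CLOSURE({ [Y' → . Y] }):
  [Y' → . Y] has the dot before Y: add [Y → . F A e], [Y → . A F F]
  [Y → . F A e] has the dot before F: add [F → . n], [F → . g]
  [Y → . A F F] has the dot before A: add [A → . n]
No further items can be added.

I₀ = { [A → . n], [F → . g], [F → . n], [Y → . A F F], [Y → . F A e], [Y' → . Y] }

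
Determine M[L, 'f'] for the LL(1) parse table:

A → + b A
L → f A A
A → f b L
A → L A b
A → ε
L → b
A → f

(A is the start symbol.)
L → f A A

To find M[L, 'f'], we find productions for L where 'f' is in the predict set (PREDICT(N → α) = (FIRST(α) \ {ε}) ∪ (FOLLOW(N) if α ⇒* ε)).

L → f A A: PREDICT = { 'f' }
  'f' is in predict set, so this production goes in M[L, 'f']
L → b: PREDICT = { 'b' }

M[L, 'f'] = L → f A A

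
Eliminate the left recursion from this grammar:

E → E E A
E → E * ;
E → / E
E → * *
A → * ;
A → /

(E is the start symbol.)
E → / E E'
E → * * E'
E' → E A E'
E' → * ; E'
E' → ε
A → * ;
A → /

E is directly left-recursive. The standard transformation for
  A → A α₁ | ... | A α_m | β₁ | ... | β_n
is
  A  → β₁ A' | ... | β_n A'
  A' → α₁ A' | ... | α_m A' | ε

E → / E becomes E → / E E'
E → * * becomes E → * * E'
E → E E A becomes E' → E A E'
E → E * ; becomes E' → * ; E'
Add E' → ε

Productions for other non-terminals are unchanged:
  A → * ;
  A → /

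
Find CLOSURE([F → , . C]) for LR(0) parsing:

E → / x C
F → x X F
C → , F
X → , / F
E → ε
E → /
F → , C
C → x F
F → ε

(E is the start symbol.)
To compute CLOSURE, for each item [A → α.Bβ] where B is a non-terminal, add [B → .γ] for all productions B → γ; repeat for the newly added items until nothing changes.

Start with: [F → , . C]
  [F → , . C] has the dot before C: add [C → . , F], [C → . x F]
No further items can be added.

CLOSURE = { [C → . , F], [C → . x F], [F → , . C] }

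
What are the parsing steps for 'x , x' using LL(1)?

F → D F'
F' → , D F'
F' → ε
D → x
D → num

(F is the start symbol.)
Stack is shown with the top on the left.

Stack     Input    Action
-------------------------
F $       x , x $  output F → D F'
D F' $    x , x $  output D → x
x F' $    x , x $  match 'x'
F' $      , x $    output F' → , D F'
, D F' $  , x $    match ','
D F' $    x $      output D → x
x F' $    x $      match 'x'
F' $      $        output F' → ε
$         $        accept

The string is accepted.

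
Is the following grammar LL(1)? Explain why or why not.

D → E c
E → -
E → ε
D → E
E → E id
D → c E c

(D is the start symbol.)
A grammar is LL(1) if for each non-terminal N with multiple productions, the predict sets of those productions are pairwise disjoint, where PREDICT(N → α) = (FIRST(α) \ {ε}) ∪ (FOLLOW(N) if α ⇒* ε).

Relevant sets:
  FIRST(E) = { '-', 'id', ε }
  FOLLOW(D) = { $ }
  FOLLOW(E) = { $, 'c', 'id' }

For D:
  PREDICT(D → E c) = { '-', 'c', 'id' }
  PREDICT(D → E) = { $, '-', 'id' }
  PREDICT(D → c E c) = { 'c' }
For E:
  PREDICT(E → '-') = { '-' }
  PREDICT(E → ε) = { $, 'c', 'id' }
  PREDICT(E → E id) = { '-', 'id' }

Conflict found: Predict set conflict for D: { '-', 'id' }
The grammar is NOT LL(1).

Answer: No. Predict set conflict for D: { '-', 'id' }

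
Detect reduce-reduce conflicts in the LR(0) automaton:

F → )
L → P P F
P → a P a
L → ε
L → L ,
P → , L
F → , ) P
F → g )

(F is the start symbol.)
No reduce-reduce conflicts

A reduce-reduce conflict occurs when an LR(0) state has two complete items [A → α .] and [B → β .] — both call for a reduction, and with no lookahead the parser cannot choose between them.

Augment with F' → F and build the canonical LR(0) collection (I0 = CLOSURE({[F' → . F]}), then GOTO on every symbol after a dot until no new states appear). It has 17 states:
  I0: { [F → . )], [F → . , ) P], [F → . g )], [F' → . F] }  — shift
  I1: { [F → ) .] }  — reduce
  I2: { [F → , . ) P] }  — shift
  I3: { [F' → F .] }  — accept
  I4: { [F → g . )] }  — shift
  I5: { [F → g ) .] }  — reduce
  I6: { [F → , ) . P], [P → . , L], [P → . a P a] }  — shift
  I7: { [L → . L ,], [L → . P P F], [L → .], [P → , . L], [P → . , L], [P → . a P a] }  — shift, reduce
  I8: { [F → , ) P .] }  — reduce
  I9: { [P → . , L], [P → . a P a], [P → a . P a] }  — shift
  I10: { [P → a P . a] }  — shift
  I11: { [P → a P a .] }  — reduce
  I12: { [L → L . ,], [P → , L .] }  — shift, reduce
  I13: { [L → P . P F], [P → . , L], [P → . a P a] }  — shift
  I14: { [F → . )], [F → . , ) P], [F → . g )], [L → P P . F] }  — shift
  I15: { [L → P P F .] }  — reduce
  I16: { [L → L , .] }  — reduce

No state contains more than one complete item.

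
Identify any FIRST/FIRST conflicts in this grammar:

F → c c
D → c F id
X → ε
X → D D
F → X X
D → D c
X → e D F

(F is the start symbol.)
FIRST sets of the non-terminals at (or reachable through a nullable prefix from) the front of some alternative:
  FIRST(X) = { 'c', 'e', ε }
  FIRST(D) = { 'c' }

Productions for F:
  F → c c: FIRST = { 'c' }
  F → X X: FIRST = { 'c', 'e', ε }
Productions for D:
  D → c F id: FIRST = { 'c' }
  D → D c: FIRST = { 'c' }
Productions for X:
  X → ε: FIRST = { ε }
  X → D D: FIRST = { 'c' }
  X → e D F: FIRST = { 'e' }

Conflict for F: F → c c and F → X X
  Overlap: { 'c' }
Conflict for D: D → c F id and D → D c
  Overlap: { 'c' }

Answer: Yes. F → c c / F → X X on { 'c' }; D → c F id / D → D c on { 'c' }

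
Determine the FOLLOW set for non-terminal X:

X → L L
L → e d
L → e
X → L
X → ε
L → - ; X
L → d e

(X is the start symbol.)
{ $, '-', 'd', 'e' }

To compute FOLLOW(X), find every occurrence of X on a right-hand side N → α X β: add FIRST(β) \ {ε}, and if β is empty or nullable also add FOLLOW(N). Iterate to a fixed point.

X is the start symbol, so $ ∈ FOLLOW(X).
In L → - ; X: X is at the end, add FOLLOW(L)

The FOLLOW sets referred to above (computed the same way, to a fixed point):
  FOLLOW(L) = { $, '-', 'd', 'e' }

Taking the union: FOLLOW(X) = { $, '-', 'd', 'e' }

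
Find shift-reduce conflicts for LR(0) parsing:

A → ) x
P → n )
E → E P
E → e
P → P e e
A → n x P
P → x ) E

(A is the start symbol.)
A shift-reduce conflict occurs when an LR(0) state has both:
  - a complete (reduce) item [A → α .] (dot at the end), and
  - a shift item [B → β . c γ] (dot before a terminal).

Augment with A' → A and build the canonical LR(0) collection (I0 = CLOSURE({[A' → . A]}), then GOTO on every symbol after a dot until no new states appear). It has 16 states:
  I0: { [A → . ) x], [A → . n x P], [A' → . A] }  — shift
  I1: { [A → ) . x] }  — shift
  I2: { [A' → A .] }  — accept
  I3: { [A → n . x P] }  — shift
  I4: { [A → n x . P], [P → . P e e], [P → . n )], [P → . x ) E] }  — shift
  I5: { [A → n x P .], [P → P . e e] }  — shift, reduce
  I6: { [P → n . )] }  — shift
  I7: { [P → x . ) E] }  — shift
  I8: { [E → . E P], [E → . e], [P → x ) . E] }  — shift
  I9: { [E → E . P], [P → . P e e], [P → . n )], [P → . x ) E], [P → x ) E .] }  — shift, reduce
  I10: { [E → e .] }  — reduce
  I11: { [E → E P .], [P → P . e e] }  — shift, reduce
  I12: { [P → P e . e] }  — shift
  I13: { [P → P e e .] }  — reduce
  I14: { [P → n ) .] }  — reduce
  I15: { [A → ) x .] }  — reduce

I5 contains reduce item [A → n x P .] and shift item [P → P . e e] — shift-reduce conflict.
I9 contains reduce item [P → x ) E .] and shift items [P → . n )], [P → . x ) E] — shift-reduce conflict.
I11 contains reduce item [E → E P .] and shift item [P → P . e e] — shift-reduce conflict.

Answer: Yes — I5: [A → n x P .] vs [P → P . e e]; I9: [P → x ) E .] vs [P → . n )]; I11: [E → E P .] vs [P → P . e e]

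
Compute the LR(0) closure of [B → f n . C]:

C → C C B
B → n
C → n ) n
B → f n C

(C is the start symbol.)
{ [B → f n . C], [C → . C C B], [C → . n ) n] }

Start with: [B → f n . C]
  [B → f n . C] has the dot before C: add [C → . C C B], [C → . n ) n]
No further items can be added.

CLOSURE = { [B → f n . C], [C → . C C B], [C → . n ) n] }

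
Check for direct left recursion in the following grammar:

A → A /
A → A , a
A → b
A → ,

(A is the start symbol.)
Direct left recursion occurs when N → N α for some non-terminal N (the right-hand side begins with the left-hand side itself).

A → A /: LEFT RECURSIVE (starts with A)
A → A , a: LEFT RECURSIVE (starts with A)
A → b: starts with b
A → ,: starts with ','

The grammar has direct left recursion on: A.

Answer: Yes, A is left-recursive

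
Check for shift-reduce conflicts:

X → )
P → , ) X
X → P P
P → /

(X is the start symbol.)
A shift-reduce conflict occurs when an LR(0) state has both:
  - a complete (reduce) item [A → α .] (dot at the end), and
  - a shift item [B → β . c γ] (dot before a terminal).

Augment with X' → X and build the canonical LR(0) collection (I0 = CLOSURE({[X' → . X]}), then GOTO on every symbol after a dot until no new states appear). It has 9 states:
  I0: { [P → . , ) X], [P → . /], [X → . )], [X → . P P], [X' → . X] }  — shift
  I1: { [X → ) .] }  — reduce
  I2: { [P → , . ) X] }  — shift
  I3: { [P → / .] }  — reduce
  I4: { [P → . , ) X], [P → . /], [X → P . P] }  — shift
  I5: { [X' → X .] }  — accept
  I6: { [X → P P .] }  — reduce
  I7: { [P → , ) . X], [P → . , ) X], [P → . /], [X → . )], [X → . P P] }  — shift
  I8: { [P → , ) X .] }  — reduce

No state contains both a complete item and a shift item.

Answer: No shift-reduce conflicts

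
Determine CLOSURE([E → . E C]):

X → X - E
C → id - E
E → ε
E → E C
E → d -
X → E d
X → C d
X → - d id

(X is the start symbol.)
To compute CLOSURE, for each item [A → α.Bβ] where B is a non-terminal, add [B → .γ] for all productions B → γ; repeat for the newly added items until nothing changes.

Start with: [E → . E C]
  [E → . E C] has the dot before E: add [E → .], [E → . d -]
No further items can be added.

CLOSURE = { [E → . E C], [E → . d -], [E → .] }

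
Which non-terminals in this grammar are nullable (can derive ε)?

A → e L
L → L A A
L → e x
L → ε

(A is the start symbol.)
A non-terminal is nullable if it can derive ε (the empty string): either it has an ε-production, or it has a production whose right-hand side consists entirely of nullable non-terminals.

ε-productions: L → ε
So L is immediately nullable.
No further non-terminal can be added: every production for the remaining non-terminals contains a terminal or a non-nullable non-terminal.
Nullable = { 'L' }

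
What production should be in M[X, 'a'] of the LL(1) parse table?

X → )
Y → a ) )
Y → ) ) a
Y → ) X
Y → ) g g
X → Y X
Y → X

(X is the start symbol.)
To find M[X, 'a'], we find productions for X where 'a' is in the predict set (PREDICT(N → α) = (FIRST(α) \ {ε}) ∪ (FOLLOW(N) if α ⇒* ε)).

Relevant sets:
  FIRST(Y) = { ')', 'a' }

X → ): PREDICT = { ')' }
X → Y X: PREDICT = { ')', 'a' }
  'a' is in predict set, so this production goes in M[X, 'a']

M[X, 'a'] = X → Y X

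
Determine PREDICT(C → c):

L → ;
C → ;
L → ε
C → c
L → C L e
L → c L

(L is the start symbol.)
{ 'c' }

PREDICT(C → c) = (FIRST(RHS) \ {ε}) ∪ (FOLLOW(C) if ε ∈ FIRST(RHS), i.e. RHS ⇒* ε)
FIRST(c) = { 'c' }
ε ∉ FIRST(c), so FOLLOW(C) is not added.
PREDICT(C → c) = { 'c' }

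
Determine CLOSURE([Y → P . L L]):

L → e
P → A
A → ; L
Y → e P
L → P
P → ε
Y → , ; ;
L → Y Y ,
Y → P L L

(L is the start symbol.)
Start with: [Y → P . L L]
  [Y → P . L L] has the dot before L: add [L → . e], [L → . P], [L → . Y Y ,]
  [L → . P] has the dot before P: add [P → . A], [P → .]
  [L → . Y Y ,] has the dot before Y: add [Y → . e P], [Y → . , ; ;], [Y → . P L L]
  [P → . A] has the dot before A: add [A → . ; L]
No further items can be added.

CLOSURE = { [A → . ; L], [L → . P], [L → . Y Y ,], [L → . e], [P → . A], [P → .], [Y → . , ; ;], [Y → . P L L], [Y → . e P], [Y → P . L L] }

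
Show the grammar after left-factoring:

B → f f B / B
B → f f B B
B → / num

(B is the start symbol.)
Left-factoring transforms A → αβ₁ | αβ₂ into A → αA' and A' → β₁ | β₂
(α is the longest common prefix among the alternatives). Repeat until
no nonterminal has two alternatives with a common prefix.

Round 1: B has alternatives sharing prefix 'f f B'. Introduce B': B → f f B B'
  Add: B' → / B
  Add: B' → B

No remaining common prefixes — done.

Resulting grammar:
B → f f B B'
B' → / B
B' → B
B → / num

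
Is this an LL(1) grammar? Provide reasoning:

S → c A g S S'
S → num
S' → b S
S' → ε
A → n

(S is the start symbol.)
No. Predict set conflict for S': { 'b' }

A grammar is LL(1) if for each non-terminal N with multiple productions, the predict sets of those productions are pairwise disjoint, where PREDICT(N → α) = (FIRST(α) \ {ε}) ∪ (FOLLOW(N) if α ⇒* ε).

Relevant sets:
  FOLLOW(S') = { $, 'b' }

For S:
  PREDICT(S → c A g S S') = { 'c' }
  PREDICT(S → num) = { 'num' }
For S':
  PREDICT(S' → b S) = { 'b' }
  PREDICT(S' → ε) = { $, 'b' }
A has a single production, so nothing to check there.

Conflict found: Predict set conflict for S': { 'b' }
The grammar is NOT LL(1).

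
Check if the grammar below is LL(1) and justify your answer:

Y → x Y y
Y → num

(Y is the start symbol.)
A grammar is LL(1) if for each non-terminal N with multiple productions, the predict sets of those productions are pairwise disjoint, where PREDICT(N → α) = (FIRST(α) \ {ε}) ∪ (FOLLOW(N) if α ⇒* ε).

For Y:
  PREDICT(Y → x Y y) = { 'x' }
  PREDICT(Y → num) = { 'num' }

All predict sets are disjoint. The grammar IS LL(1).

Answer: Yes, the grammar is LL(1).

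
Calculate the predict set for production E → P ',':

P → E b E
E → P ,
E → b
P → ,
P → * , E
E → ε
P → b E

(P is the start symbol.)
PREDICT(E → P ',') = (FIRST(RHS) \ {ε}) ∪ (FOLLOW(E) if ε ∈ FIRST(RHS), i.e. RHS ⇒* ε)
FIRST(P) = { '*', ',', 'b' }
FIRST(P ',') = { '*', ',', 'b' }
ε ∉ FIRST(P ','), so FOLLOW(E) is not added.
PREDICT(E → P ',') = { '*', ',', 'b' }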